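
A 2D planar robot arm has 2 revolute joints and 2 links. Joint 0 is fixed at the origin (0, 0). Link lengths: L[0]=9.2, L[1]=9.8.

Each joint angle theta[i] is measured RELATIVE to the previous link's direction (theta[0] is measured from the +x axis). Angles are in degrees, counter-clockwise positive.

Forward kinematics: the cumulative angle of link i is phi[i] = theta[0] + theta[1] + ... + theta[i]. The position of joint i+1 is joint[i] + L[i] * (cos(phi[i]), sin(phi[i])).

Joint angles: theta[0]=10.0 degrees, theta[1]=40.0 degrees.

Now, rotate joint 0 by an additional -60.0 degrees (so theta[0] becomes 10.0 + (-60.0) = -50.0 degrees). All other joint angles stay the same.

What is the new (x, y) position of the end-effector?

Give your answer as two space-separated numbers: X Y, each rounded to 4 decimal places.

Answer: 15.5648 -8.7494

Derivation:
joint[0] = (0.0000, 0.0000)  (base)
link 0: phi[0] = -50 = -50 deg
  cos(-50 deg) = 0.6428, sin(-50 deg) = -0.7660
  joint[1] = (0.0000, 0.0000) + 9.2 * (0.6428, -0.7660) = (0.0000 + 5.9136, 0.0000 + -7.0476) = (5.9136, -7.0476)
link 1: phi[1] = -50 + 40 = -10 deg
  cos(-10 deg) = 0.9848, sin(-10 deg) = -0.1736
  joint[2] = (5.9136, -7.0476) + 9.8 * (0.9848, -0.1736) = (5.9136 + 9.6511, -7.0476 + -1.7018) = (15.5648, -8.7494)
End effector: (15.5648, -8.7494)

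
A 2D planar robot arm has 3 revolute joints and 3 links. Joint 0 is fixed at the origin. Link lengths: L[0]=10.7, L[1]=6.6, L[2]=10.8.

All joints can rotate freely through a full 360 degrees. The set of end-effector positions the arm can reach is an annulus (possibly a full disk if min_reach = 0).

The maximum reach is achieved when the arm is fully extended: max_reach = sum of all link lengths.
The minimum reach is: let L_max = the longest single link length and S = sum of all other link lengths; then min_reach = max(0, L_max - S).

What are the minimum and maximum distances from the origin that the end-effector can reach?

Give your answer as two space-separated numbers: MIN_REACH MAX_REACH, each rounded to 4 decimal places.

Answer: 0.0000 28.1000

Derivation:
Link lengths: [10.7, 6.6, 10.8]
max_reach = 10.7 + 6.6 + 10.8 = 28.1
L_max = max([10.7, 6.6, 10.8]) = 10.8
S (sum of others) = 28.1 - 10.8 = 17.3
min_reach = max(0, 10.8 - 17.3) = max(0, -6.5) = 0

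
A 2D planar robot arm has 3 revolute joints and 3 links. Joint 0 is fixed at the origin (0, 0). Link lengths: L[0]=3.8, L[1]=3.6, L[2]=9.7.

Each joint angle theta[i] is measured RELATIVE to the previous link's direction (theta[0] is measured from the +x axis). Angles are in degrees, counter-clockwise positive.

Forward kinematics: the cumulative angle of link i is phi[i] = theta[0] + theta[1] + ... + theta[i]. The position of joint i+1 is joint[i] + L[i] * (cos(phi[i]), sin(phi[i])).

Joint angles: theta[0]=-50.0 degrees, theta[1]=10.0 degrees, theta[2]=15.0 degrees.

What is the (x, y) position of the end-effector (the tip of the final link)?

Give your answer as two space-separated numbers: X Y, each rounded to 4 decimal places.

Answer: 13.9915 -9.3244

Derivation:
joint[0] = (0.0000, 0.0000)  (base)
link 0: phi[0] = -50 = -50 deg
  cos(-50 deg) = 0.6428, sin(-50 deg) = -0.7660
  joint[1] = (0.0000, 0.0000) + 3.8 * (0.6428, -0.7660) = (0.0000 + 2.4426, 0.0000 + -2.9110) = (2.4426, -2.9110)
link 1: phi[1] = -50 + 10 = -40 deg
  cos(-40 deg) = 0.7660, sin(-40 deg) = -0.6428
  joint[2] = (2.4426, -2.9110) + 3.6 * (0.7660, -0.6428) = (2.4426 + 2.7578, -2.9110 + -2.3140) = (5.2004, -5.2250)
link 2: phi[2] = -50 + 10 + 15 = -25 deg
  cos(-25 deg) = 0.9063, sin(-25 deg) = -0.4226
  joint[3] = (5.2004, -5.2250) + 9.7 * (0.9063, -0.4226) = (5.2004 + 8.7912, -5.2250 + -4.0994) = (13.9915, -9.3244)
End effector: (13.9915, -9.3244)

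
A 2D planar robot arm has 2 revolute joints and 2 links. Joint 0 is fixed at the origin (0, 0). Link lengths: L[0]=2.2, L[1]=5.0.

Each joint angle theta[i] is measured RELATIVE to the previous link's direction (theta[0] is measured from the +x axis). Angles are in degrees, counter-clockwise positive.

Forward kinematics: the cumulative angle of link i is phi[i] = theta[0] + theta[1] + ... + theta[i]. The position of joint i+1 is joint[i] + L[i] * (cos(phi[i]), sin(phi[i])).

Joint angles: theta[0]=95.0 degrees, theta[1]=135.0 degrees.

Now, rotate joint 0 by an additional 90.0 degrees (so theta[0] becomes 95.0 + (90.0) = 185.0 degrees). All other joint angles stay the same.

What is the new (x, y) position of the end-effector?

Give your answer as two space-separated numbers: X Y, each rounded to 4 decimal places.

joint[0] = (0.0000, 0.0000)  (base)
link 0: phi[0] = 185 = 185 deg
  cos(185 deg) = -0.9962, sin(185 deg) = -0.0872
  joint[1] = (0.0000, 0.0000) + 2.2 * (-0.9962, -0.0872) = (0.0000 + -2.1916, 0.0000 + -0.1917) = (-2.1916, -0.1917)
link 1: phi[1] = 185 + 135 = 320 deg
  cos(320 deg) = 0.7660, sin(320 deg) = -0.6428
  joint[2] = (-2.1916, -0.1917) + 5 * (0.7660, -0.6428) = (-2.1916 + 3.8302, -0.1917 + -3.2139) = (1.6386, -3.4057)
End effector: (1.6386, -3.4057)

Answer: 1.6386 -3.4057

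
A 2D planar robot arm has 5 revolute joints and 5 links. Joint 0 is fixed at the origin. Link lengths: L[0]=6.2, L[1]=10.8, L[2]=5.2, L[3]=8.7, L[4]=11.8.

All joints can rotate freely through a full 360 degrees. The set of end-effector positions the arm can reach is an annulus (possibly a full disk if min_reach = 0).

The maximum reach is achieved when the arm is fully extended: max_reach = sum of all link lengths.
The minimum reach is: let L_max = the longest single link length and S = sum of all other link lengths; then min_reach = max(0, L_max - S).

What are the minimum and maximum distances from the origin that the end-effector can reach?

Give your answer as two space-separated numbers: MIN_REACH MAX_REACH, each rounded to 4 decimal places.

Answer: 0.0000 42.7000

Derivation:
Link lengths: [6.2, 10.8, 5.2, 8.7, 11.8]
max_reach = 6.2 + 10.8 + 5.2 + 8.7 + 11.8 = 42.7
L_max = max([6.2, 10.8, 5.2, 8.7, 11.8]) = 11.8
S (sum of others) = 42.7 - 11.8 = 30.9
min_reach = max(0, 11.8 - 30.9) = max(0, -19.1) = 0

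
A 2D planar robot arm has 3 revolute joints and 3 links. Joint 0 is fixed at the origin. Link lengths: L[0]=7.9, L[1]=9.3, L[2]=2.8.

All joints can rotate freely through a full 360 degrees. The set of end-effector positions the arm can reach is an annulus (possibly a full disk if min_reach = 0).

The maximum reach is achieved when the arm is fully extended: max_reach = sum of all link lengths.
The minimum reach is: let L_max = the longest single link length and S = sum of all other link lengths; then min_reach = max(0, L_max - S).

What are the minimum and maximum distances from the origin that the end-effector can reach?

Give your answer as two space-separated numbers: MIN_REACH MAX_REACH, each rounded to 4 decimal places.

Answer: 0.0000 20.0000

Derivation:
Link lengths: [7.9, 9.3, 2.8]
max_reach = 7.9 + 9.3 + 2.8 = 20
L_max = max([7.9, 9.3, 2.8]) = 9.3
S (sum of others) = 20 - 9.3 = 10.7
min_reach = max(0, 9.3 - 10.7) = max(0, -1.4) = 0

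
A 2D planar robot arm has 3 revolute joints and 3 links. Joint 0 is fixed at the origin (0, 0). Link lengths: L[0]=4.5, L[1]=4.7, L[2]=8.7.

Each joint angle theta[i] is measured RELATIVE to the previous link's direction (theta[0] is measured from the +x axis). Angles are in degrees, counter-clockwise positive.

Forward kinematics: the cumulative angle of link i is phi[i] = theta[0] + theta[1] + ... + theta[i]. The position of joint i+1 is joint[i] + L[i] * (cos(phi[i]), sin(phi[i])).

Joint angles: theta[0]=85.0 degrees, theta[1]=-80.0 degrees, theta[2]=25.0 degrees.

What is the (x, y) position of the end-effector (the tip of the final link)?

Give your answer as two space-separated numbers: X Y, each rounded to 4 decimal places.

joint[0] = (0.0000, 0.0000)  (base)
link 0: phi[0] = 85 = 85 deg
  cos(85 deg) = 0.0872, sin(85 deg) = 0.9962
  joint[1] = (0.0000, 0.0000) + 4.5 * (0.0872, 0.9962) = (0.0000 + 0.3922, 0.0000 + 4.4829) = (0.3922, 4.4829)
link 1: phi[1] = 85 + -80 = 5 deg
  cos(5 deg) = 0.9962, sin(5 deg) = 0.0872
  joint[2] = (0.3922, 4.4829) + 4.7 * (0.9962, 0.0872) = (0.3922 + 4.6821, 4.4829 + 0.4096) = (5.0743, 4.8925)
link 2: phi[2] = 85 + -80 + 25 = 30 deg
  cos(30 deg) = 0.8660, sin(30 deg) = 0.5000
  joint[3] = (5.0743, 4.8925) + 8.7 * (0.8660, 0.5000) = (5.0743 + 7.5344, 4.8925 + 4.3500) = (12.6087, 9.2425)
End effector: (12.6087, 9.2425)

Answer: 12.6087 9.2425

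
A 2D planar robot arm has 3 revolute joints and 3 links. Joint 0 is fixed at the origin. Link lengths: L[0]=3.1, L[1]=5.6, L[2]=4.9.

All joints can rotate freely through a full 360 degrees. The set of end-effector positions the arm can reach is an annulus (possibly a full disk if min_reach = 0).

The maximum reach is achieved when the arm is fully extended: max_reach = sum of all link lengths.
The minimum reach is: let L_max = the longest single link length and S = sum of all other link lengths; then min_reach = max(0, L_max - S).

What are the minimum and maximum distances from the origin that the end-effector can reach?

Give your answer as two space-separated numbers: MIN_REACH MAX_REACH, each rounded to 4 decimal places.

Link lengths: [3.1, 5.6, 4.9]
max_reach = 3.1 + 5.6 + 4.9 = 13.6
L_max = max([3.1, 5.6, 4.9]) = 5.6
S (sum of others) = 13.6 - 5.6 = 8
min_reach = max(0, 5.6 - 8) = max(0, -2.4) = 0

Answer: 0.0000 13.6000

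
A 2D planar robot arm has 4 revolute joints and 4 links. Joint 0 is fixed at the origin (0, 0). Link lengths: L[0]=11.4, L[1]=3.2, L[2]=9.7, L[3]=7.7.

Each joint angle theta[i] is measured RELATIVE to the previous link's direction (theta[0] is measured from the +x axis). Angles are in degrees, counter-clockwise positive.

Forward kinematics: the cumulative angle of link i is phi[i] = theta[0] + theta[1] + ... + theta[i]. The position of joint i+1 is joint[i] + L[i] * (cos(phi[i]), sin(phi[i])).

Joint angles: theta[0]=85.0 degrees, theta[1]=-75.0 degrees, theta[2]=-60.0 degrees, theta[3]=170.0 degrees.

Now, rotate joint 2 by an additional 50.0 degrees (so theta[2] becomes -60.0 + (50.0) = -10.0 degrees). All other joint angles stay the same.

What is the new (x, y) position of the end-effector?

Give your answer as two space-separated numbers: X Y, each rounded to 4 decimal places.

Answer: 6.2619 13.2494

Derivation:
joint[0] = (0.0000, 0.0000)  (base)
link 0: phi[0] = 85 = 85 deg
  cos(85 deg) = 0.0872, sin(85 deg) = 0.9962
  joint[1] = (0.0000, 0.0000) + 11.4 * (0.0872, 0.9962) = (0.0000 + 0.9936, 0.0000 + 11.3566) = (0.9936, 11.3566)
link 1: phi[1] = 85 + -75 = 10 deg
  cos(10 deg) = 0.9848, sin(10 deg) = 0.1736
  joint[2] = (0.9936, 11.3566) + 3.2 * (0.9848, 0.1736) = (0.9936 + 3.1514, 11.3566 + 0.5557) = (4.1450, 11.9123)
link 2: phi[2] = 85 + -75 + -10 = 0 deg
  cos(0 deg) = 1.0000, sin(0 deg) = 0.0000
  joint[3] = (4.1450, 11.9123) + 9.7 * (1.0000, 0.0000) = (4.1450 + 9.7000, 11.9123 + 0.0000) = (13.8450, 11.9123)
link 3: phi[3] = 85 + -75 + -10 + 170 = 170 deg
  cos(170 deg) = -0.9848, sin(170 deg) = 0.1736
  joint[4] = (13.8450, 11.9123) + 7.7 * (-0.9848, 0.1736) = (13.8450 + -7.5830, 11.9123 + 1.3371) = (6.2619, 13.2494)
End effector: (6.2619, 13.2494)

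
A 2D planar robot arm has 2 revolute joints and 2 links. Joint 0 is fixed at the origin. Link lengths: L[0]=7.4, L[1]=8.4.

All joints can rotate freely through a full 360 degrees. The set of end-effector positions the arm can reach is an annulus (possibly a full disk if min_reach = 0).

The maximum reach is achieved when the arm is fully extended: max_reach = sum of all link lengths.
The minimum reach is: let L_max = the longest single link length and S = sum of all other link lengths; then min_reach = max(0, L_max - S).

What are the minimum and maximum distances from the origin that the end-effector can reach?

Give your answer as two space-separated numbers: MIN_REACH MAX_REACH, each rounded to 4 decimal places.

Answer: 1.0000 15.8000

Derivation:
Link lengths: [7.4, 8.4]
max_reach = 7.4 + 8.4 = 15.8
L_max = max([7.4, 8.4]) = 8.4
S (sum of others) = 15.8 - 8.4 = 7.4
min_reach = max(0, 8.4 - 7.4) = max(0, 1) = 1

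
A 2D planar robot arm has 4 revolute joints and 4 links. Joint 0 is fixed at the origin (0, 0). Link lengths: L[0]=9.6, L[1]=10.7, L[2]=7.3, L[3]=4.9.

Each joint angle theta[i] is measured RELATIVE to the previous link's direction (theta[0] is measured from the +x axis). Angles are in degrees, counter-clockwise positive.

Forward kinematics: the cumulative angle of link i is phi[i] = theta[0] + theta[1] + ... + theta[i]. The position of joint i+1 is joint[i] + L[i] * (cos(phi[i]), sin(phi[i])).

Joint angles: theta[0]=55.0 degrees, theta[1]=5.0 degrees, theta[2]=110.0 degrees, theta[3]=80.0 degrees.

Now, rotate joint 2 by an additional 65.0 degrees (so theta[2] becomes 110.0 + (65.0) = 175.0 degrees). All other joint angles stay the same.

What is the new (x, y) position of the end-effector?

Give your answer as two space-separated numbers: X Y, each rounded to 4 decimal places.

Answer: 10.1340 7.6857

Derivation:
joint[0] = (0.0000, 0.0000)  (base)
link 0: phi[0] = 55 = 55 deg
  cos(55 deg) = 0.5736, sin(55 deg) = 0.8192
  joint[1] = (0.0000, 0.0000) + 9.6 * (0.5736, 0.8192) = (0.0000 + 5.5063, 0.0000 + 7.8639) = (5.5063, 7.8639)
link 1: phi[1] = 55 + 5 = 60 deg
  cos(60 deg) = 0.5000, sin(60 deg) = 0.8660
  joint[2] = (5.5063, 7.8639) + 10.7 * (0.5000, 0.8660) = (5.5063 + 5.3500, 7.8639 + 9.2665) = (10.8563, 17.1303)
link 2: phi[2] = 55 + 5 + 175 = 235 deg
  cos(235 deg) = -0.5736, sin(235 deg) = -0.8192
  joint[3] = (10.8563, 17.1303) + 7.3 * (-0.5736, -0.8192) = (10.8563 + -4.1871, 17.1303 + -5.9798) = (6.6692, 11.1505)
link 3: phi[3] = 55 + 5 + 175 + 80 = 315 deg
  cos(315 deg) = 0.7071, sin(315 deg) = -0.7071
  joint[4] = (6.6692, 11.1505) + 4.9 * (0.7071, -0.7071) = (6.6692 + 3.4648, 11.1505 + -3.4648) = (10.1340, 7.6857)
End effector: (10.1340, 7.6857)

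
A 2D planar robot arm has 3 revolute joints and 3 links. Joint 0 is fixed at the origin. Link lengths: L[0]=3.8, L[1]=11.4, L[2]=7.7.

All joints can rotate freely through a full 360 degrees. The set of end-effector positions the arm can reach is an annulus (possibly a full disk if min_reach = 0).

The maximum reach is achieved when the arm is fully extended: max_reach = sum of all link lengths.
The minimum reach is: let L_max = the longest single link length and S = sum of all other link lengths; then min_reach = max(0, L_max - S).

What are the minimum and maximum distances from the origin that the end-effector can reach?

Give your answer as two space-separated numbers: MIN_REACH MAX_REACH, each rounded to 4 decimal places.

Answer: 0.0000 22.9000

Derivation:
Link lengths: [3.8, 11.4, 7.7]
max_reach = 3.8 + 11.4 + 7.7 = 22.9
L_max = max([3.8, 11.4, 7.7]) = 11.4
S (sum of others) = 22.9 - 11.4 = 11.5
min_reach = max(0, 11.4 - 11.5) = max(0, -0.1) = 0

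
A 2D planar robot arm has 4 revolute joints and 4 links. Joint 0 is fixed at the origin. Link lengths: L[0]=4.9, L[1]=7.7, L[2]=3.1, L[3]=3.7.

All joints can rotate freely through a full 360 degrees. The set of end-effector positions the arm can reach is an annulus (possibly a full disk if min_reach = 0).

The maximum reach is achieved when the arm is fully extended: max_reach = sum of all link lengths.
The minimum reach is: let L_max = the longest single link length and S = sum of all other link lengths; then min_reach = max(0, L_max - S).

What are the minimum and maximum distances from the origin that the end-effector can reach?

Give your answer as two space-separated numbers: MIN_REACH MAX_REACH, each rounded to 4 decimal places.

Link lengths: [4.9, 7.7, 3.1, 3.7]
max_reach = 4.9 + 7.7 + 3.1 + 3.7 = 19.4
L_max = max([4.9, 7.7, 3.1, 3.7]) = 7.7
S (sum of others) = 19.4 - 7.7 = 11.7
min_reach = max(0, 7.7 - 11.7) = max(0, -4) = 0

Answer: 0.0000 19.4000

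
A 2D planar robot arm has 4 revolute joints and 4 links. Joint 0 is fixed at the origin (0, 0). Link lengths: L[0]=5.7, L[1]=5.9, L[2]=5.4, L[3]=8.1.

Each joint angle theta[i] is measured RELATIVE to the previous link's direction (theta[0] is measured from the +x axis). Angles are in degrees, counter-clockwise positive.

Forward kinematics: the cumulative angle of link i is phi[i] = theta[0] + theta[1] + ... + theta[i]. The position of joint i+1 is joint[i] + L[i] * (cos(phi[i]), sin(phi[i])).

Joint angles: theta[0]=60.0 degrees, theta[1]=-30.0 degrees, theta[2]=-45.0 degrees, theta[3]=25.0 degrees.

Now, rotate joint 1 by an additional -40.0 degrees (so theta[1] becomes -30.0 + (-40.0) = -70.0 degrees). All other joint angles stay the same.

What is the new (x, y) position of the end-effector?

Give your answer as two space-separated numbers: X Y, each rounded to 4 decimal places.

joint[0] = (0.0000, 0.0000)  (base)
link 0: phi[0] = 60 = 60 deg
  cos(60 deg) = 0.5000, sin(60 deg) = 0.8660
  joint[1] = (0.0000, 0.0000) + 5.7 * (0.5000, 0.8660) = (0.0000 + 2.8500, 0.0000 + 4.9363) = (2.8500, 4.9363)
link 1: phi[1] = 60 + -70 = -10 deg
  cos(-10 deg) = 0.9848, sin(-10 deg) = -0.1736
  joint[2] = (2.8500, 4.9363) + 5.9 * (0.9848, -0.1736) = (2.8500 + 5.8104, 4.9363 + -1.0245) = (8.6604, 3.9118)
link 2: phi[2] = 60 + -70 + -45 = -55 deg
  cos(-55 deg) = 0.5736, sin(-55 deg) = -0.8192
  joint[3] = (8.6604, 3.9118) + 5.4 * (0.5736, -0.8192) = (8.6604 + 3.0973, 3.9118 + -4.4234) = (11.7577, -0.5116)
link 3: phi[3] = 60 + -70 + -45 + 25 = -30 deg
  cos(-30 deg) = 0.8660, sin(-30 deg) = -0.5000
  joint[4] = (11.7577, -0.5116) + 8.1 * (0.8660, -0.5000) = (11.7577 + 7.0148, -0.5116 + -4.0500) = (18.7725, -4.5616)
End effector: (18.7725, -4.5616)

Answer: 18.7725 -4.5616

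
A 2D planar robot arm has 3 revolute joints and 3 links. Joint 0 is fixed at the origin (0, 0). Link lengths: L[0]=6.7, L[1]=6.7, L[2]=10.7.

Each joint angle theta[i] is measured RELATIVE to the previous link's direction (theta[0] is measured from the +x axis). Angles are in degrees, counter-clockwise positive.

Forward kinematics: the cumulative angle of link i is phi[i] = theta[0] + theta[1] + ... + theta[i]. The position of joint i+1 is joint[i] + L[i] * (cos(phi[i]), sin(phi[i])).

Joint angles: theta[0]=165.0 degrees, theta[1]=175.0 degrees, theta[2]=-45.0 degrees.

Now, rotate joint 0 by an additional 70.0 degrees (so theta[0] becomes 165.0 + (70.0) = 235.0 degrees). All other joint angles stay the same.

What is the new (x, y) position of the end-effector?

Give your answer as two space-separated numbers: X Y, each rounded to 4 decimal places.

Answer: 11.1230 0.5767

Derivation:
joint[0] = (0.0000, 0.0000)  (base)
link 0: phi[0] = 235 = 235 deg
  cos(235 deg) = -0.5736, sin(235 deg) = -0.8192
  joint[1] = (0.0000, 0.0000) + 6.7 * (-0.5736, -0.8192) = (0.0000 + -3.8430, 0.0000 + -5.4883) = (-3.8430, -5.4883)
link 1: phi[1] = 235 + 175 = 410 deg
  cos(410 deg) = 0.6428, sin(410 deg) = 0.7660
  joint[2] = (-3.8430, -5.4883) + 6.7 * (0.6428, 0.7660) = (-3.8430 + 4.3067, -5.4883 + 5.1325) = (0.4637, -0.3558)
link 2: phi[2] = 235 + 175 + -45 = 365 deg
  cos(365 deg) = 0.9962, sin(365 deg) = 0.0872
  joint[3] = (0.4637, -0.3558) + 10.7 * (0.9962, 0.0872) = (0.4637 + 10.6593, -0.3558 + 0.9326) = (11.1230, 0.5767)
End effector: (11.1230, 0.5767)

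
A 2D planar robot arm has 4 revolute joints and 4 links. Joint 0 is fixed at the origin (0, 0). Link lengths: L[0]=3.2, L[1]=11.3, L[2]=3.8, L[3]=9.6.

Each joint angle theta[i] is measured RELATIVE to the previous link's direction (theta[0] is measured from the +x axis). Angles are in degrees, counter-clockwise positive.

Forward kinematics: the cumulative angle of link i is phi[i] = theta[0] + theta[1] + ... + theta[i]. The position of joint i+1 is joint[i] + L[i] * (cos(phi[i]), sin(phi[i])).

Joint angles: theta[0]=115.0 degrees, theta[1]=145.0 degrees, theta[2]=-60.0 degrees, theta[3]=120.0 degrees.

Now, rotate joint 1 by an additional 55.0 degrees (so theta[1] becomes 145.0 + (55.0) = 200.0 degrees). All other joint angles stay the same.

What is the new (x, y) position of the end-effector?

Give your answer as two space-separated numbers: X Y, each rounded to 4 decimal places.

Answer: 14.9273 -6.2760

Derivation:
joint[0] = (0.0000, 0.0000)  (base)
link 0: phi[0] = 115 = 115 deg
  cos(115 deg) = -0.4226, sin(115 deg) = 0.9063
  joint[1] = (0.0000, 0.0000) + 3.2 * (-0.4226, 0.9063) = (0.0000 + -1.3524, 0.0000 + 2.9002) = (-1.3524, 2.9002)
link 1: phi[1] = 115 + 200 = 315 deg
  cos(315 deg) = 0.7071, sin(315 deg) = -0.7071
  joint[2] = (-1.3524, 2.9002) + 11.3 * (0.7071, -0.7071) = (-1.3524 + 7.9903, 2.9002 + -7.9903) = (6.6379, -5.0901)
link 2: phi[2] = 115 + 200 + -60 = 255 deg
  cos(255 deg) = -0.2588, sin(255 deg) = -0.9659
  joint[3] = (6.6379, -5.0901) + 3.8 * (-0.2588, -0.9659) = (6.6379 + -0.9835, -5.0901 + -3.6705) = (5.6544, -8.7606)
link 3: phi[3] = 115 + 200 + -60 + 120 = 375 deg
  cos(375 deg) = 0.9659, sin(375 deg) = 0.2588
  joint[4] = (5.6544, -8.7606) + 9.6 * (0.9659, 0.2588) = (5.6544 + 9.2729, -8.7606 + 2.4847) = (14.9273, -6.2760)
End effector: (14.9273, -6.2760)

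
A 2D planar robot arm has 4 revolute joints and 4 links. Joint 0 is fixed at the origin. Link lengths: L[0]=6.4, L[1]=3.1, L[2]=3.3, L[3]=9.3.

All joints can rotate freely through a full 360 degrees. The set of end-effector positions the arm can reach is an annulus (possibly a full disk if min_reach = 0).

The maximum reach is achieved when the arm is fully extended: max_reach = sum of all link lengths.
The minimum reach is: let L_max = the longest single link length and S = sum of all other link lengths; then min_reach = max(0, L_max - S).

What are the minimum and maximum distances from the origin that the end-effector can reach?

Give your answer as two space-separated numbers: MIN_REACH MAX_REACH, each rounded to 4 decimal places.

Answer: 0.0000 22.1000

Derivation:
Link lengths: [6.4, 3.1, 3.3, 9.3]
max_reach = 6.4 + 3.1 + 3.3 + 9.3 = 22.1
L_max = max([6.4, 3.1, 3.3, 9.3]) = 9.3
S (sum of others) = 22.1 - 9.3 = 12.8
min_reach = max(0, 9.3 - 12.8) = max(0, -3.5) = 0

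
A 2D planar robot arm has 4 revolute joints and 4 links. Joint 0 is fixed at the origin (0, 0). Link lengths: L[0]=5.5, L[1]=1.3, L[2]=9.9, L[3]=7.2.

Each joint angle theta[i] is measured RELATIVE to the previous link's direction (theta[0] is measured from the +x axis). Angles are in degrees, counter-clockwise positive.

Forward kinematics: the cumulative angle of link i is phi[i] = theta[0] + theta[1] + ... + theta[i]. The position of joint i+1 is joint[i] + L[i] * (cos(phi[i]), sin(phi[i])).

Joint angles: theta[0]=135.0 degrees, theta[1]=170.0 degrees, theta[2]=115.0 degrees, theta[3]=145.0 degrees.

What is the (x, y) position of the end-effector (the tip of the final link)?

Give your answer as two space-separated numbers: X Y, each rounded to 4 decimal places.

Answer: -4.7189 8.3550

Derivation:
joint[0] = (0.0000, 0.0000)  (base)
link 0: phi[0] = 135 = 135 deg
  cos(135 deg) = -0.7071, sin(135 deg) = 0.7071
  joint[1] = (0.0000, 0.0000) + 5.5 * (-0.7071, 0.7071) = (0.0000 + -3.8891, 0.0000 + 3.8891) = (-3.8891, 3.8891)
link 1: phi[1] = 135 + 170 = 305 deg
  cos(305 deg) = 0.5736, sin(305 deg) = -0.8192
  joint[2] = (-3.8891, 3.8891) + 1.3 * (0.5736, -0.8192) = (-3.8891 + 0.7456, 3.8891 + -1.0649) = (-3.1434, 2.8242)
link 2: phi[2] = 135 + 170 + 115 = 420 deg
  cos(420 deg) = 0.5000, sin(420 deg) = 0.8660
  joint[3] = (-3.1434, 2.8242) + 9.9 * (0.5000, 0.8660) = (-3.1434 + 4.9500, 2.8242 + 8.5737) = (1.8066, 11.3978)
link 3: phi[3] = 135 + 170 + 115 + 145 = 565 deg
  cos(565 deg) = -0.9063, sin(565 deg) = -0.4226
  joint[4] = (1.8066, 11.3978) + 7.2 * (-0.9063, -0.4226) = (1.8066 + -6.5254, 11.3978 + -3.0429) = (-4.7189, 8.3550)
End effector: (-4.7189, 8.3550)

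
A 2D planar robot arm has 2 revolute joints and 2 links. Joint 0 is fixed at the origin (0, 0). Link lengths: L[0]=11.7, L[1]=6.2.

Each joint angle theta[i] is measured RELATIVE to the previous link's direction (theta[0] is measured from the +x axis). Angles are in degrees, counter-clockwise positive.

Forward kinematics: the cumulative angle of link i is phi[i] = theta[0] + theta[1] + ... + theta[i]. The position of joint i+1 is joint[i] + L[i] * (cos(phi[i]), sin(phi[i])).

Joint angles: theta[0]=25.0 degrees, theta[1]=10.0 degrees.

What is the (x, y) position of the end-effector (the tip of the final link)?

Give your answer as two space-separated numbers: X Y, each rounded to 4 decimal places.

joint[0] = (0.0000, 0.0000)  (base)
link 0: phi[0] = 25 = 25 deg
  cos(25 deg) = 0.9063, sin(25 deg) = 0.4226
  joint[1] = (0.0000, 0.0000) + 11.7 * (0.9063, 0.4226) = (0.0000 + 10.6038, 0.0000 + 4.9446) = (10.6038, 4.9446)
link 1: phi[1] = 25 + 10 = 35 deg
  cos(35 deg) = 0.8192, sin(35 deg) = 0.5736
  joint[2] = (10.6038, 4.9446) + 6.2 * (0.8192, 0.5736) = (10.6038 + 5.0787, 4.9446 + 3.5562) = (15.6825, 8.5008)
End effector: (15.6825, 8.5008)

Answer: 15.6825 8.5008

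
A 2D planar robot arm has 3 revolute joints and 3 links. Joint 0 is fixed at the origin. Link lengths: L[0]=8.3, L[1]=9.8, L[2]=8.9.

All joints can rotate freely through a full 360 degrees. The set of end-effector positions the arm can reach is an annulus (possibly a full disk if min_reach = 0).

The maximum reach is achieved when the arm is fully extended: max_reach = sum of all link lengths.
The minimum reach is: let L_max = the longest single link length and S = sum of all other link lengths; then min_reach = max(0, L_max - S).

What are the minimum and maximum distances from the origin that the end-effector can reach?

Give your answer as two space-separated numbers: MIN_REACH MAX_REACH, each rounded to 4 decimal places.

Answer: 0.0000 27.0000

Derivation:
Link lengths: [8.3, 9.8, 8.9]
max_reach = 8.3 + 9.8 + 8.9 = 27
L_max = max([8.3, 9.8, 8.9]) = 9.8
S (sum of others) = 27 - 9.8 = 17.2
min_reach = max(0, 9.8 - 17.2) = max(0, -7.4) = 0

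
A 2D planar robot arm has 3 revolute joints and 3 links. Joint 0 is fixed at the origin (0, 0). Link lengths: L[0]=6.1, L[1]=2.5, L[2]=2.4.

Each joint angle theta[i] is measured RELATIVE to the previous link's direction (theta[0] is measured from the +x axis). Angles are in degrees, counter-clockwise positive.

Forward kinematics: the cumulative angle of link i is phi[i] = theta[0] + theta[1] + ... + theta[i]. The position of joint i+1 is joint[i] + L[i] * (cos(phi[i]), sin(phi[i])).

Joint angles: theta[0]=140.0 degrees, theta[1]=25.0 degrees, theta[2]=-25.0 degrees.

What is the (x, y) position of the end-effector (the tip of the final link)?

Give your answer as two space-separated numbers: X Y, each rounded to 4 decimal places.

Answer: -8.9262 6.1107

Derivation:
joint[0] = (0.0000, 0.0000)  (base)
link 0: phi[0] = 140 = 140 deg
  cos(140 deg) = -0.7660, sin(140 deg) = 0.6428
  joint[1] = (0.0000, 0.0000) + 6.1 * (-0.7660, 0.6428) = (0.0000 + -4.6729, 0.0000 + 3.9210) = (-4.6729, 3.9210)
link 1: phi[1] = 140 + 25 = 165 deg
  cos(165 deg) = -0.9659, sin(165 deg) = 0.2588
  joint[2] = (-4.6729, 3.9210) + 2.5 * (-0.9659, 0.2588) = (-4.6729 + -2.4148, 3.9210 + 0.6470) = (-7.0877, 4.5681)
link 2: phi[2] = 140 + 25 + -25 = 140 deg
  cos(140 deg) = -0.7660, sin(140 deg) = 0.6428
  joint[3] = (-7.0877, 4.5681) + 2.4 * (-0.7660, 0.6428) = (-7.0877 + -1.8385, 4.5681 + 1.5427) = (-8.9262, 6.1107)
End effector: (-8.9262, 6.1107)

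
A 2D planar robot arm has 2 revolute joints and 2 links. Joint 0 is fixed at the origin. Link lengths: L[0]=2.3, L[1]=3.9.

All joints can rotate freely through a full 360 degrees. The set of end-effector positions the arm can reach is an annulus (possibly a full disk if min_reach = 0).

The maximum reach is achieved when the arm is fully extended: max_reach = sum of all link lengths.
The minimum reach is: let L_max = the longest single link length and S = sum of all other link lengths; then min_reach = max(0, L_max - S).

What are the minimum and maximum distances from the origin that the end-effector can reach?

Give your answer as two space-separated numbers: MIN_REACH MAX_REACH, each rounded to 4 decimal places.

Answer: 1.6000 6.2000

Derivation:
Link lengths: [2.3, 3.9]
max_reach = 2.3 + 3.9 = 6.2
L_max = max([2.3, 3.9]) = 3.9
S (sum of others) = 6.2 - 3.9 = 2.3
min_reach = max(0, 3.9 - 2.3) = max(0, 1.6) = 1.6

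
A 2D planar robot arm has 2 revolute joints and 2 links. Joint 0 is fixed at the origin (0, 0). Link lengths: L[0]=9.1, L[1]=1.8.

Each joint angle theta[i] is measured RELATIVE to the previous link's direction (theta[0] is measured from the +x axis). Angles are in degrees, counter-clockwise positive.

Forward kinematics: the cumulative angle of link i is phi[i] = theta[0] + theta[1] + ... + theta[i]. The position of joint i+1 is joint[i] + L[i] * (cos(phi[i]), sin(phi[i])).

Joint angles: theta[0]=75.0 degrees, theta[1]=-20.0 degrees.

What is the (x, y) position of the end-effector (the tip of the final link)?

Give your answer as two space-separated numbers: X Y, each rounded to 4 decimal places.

joint[0] = (0.0000, 0.0000)  (base)
link 0: phi[0] = 75 = 75 deg
  cos(75 deg) = 0.2588, sin(75 deg) = 0.9659
  joint[1] = (0.0000, 0.0000) + 9.1 * (0.2588, 0.9659) = (0.0000 + 2.3553, 0.0000 + 8.7899) = (2.3553, 8.7899)
link 1: phi[1] = 75 + -20 = 55 deg
  cos(55 deg) = 0.5736, sin(55 deg) = 0.8192
  joint[2] = (2.3553, 8.7899) + 1.8 * (0.5736, 0.8192) = (2.3553 + 1.0324, 8.7899 + 1.4745) = (3.3877, 10.2644)
End effector: (3.3877, 10.2644)

Answer: 3.3877 10.2644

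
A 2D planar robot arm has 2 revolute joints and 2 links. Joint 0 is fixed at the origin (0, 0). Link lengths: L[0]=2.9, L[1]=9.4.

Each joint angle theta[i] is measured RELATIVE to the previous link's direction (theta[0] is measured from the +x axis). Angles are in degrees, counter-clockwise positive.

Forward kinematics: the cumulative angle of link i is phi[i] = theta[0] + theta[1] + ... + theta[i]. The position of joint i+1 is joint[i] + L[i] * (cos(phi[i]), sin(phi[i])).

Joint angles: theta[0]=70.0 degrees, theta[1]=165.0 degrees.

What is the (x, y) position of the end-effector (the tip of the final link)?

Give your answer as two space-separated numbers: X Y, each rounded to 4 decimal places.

joint[0] = (0.0000, 0.0000)  (base)
link 0: phi[0] = 70 = 70 deg
  cos(70 deg) = 0.3420, sin(70 deg) = 0.9397
  joint[1] = (0.0000, 0.0000) + 2.9 * (0.3420, 0.9397) = (0.0000 + 0.9919, 0.0000 + 2.7251) = (0.9919, 2.7251)
link 1: phi[1] = 70 + 165 = 235 deg
  cos(235 deg) = -0.5736, sin(235 deg) = -0.8192
  joint[2] = (0.9919, 2.7251) + 9.4 * (-0.5736, -0.8192) = (0.9919 + -5.3916, 2.7251 + -7.7000) = (-4.3998, -4.9749)
End effector: (-4.3998, -4.9749)

Answer: -4.3998 -4.9749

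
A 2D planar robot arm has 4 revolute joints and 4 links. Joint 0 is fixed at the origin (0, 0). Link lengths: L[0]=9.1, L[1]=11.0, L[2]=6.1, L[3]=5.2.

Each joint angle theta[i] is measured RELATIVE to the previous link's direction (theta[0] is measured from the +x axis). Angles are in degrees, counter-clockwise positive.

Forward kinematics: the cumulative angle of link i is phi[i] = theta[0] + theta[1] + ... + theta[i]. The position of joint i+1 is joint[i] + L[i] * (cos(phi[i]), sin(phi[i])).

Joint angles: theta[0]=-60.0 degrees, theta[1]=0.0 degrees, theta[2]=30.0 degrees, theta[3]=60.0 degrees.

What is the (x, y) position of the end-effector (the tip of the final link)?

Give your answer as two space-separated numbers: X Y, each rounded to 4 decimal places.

joint[0] = (0.0000, 0.0000)  (base)
link 0: phi[0] = -60 = -60 deg
  cos(-60 deg) = 0.5000, sin(-60 deg) = -0.8660
  joint[1] = (0.0000, 0.0000) + 9.1 * (0.5000, -0.8660) = (0.0000 + 4.5500, 0.0000 + -7.8808) = (4.5500, -7.8808)
link 1: phi[1] = -60 + 0 = -60 deg
  cos(-60 deg) = 0.5000, sin(-60 deg) = -0.8660
  joint[2] = (4.5500, -7.8808) + 11 * (0.5000, -0.8660) = (4.5500 + 5.5000, -7.8808 + -9.5263) = (10.0500, -17.4071)
link 2: phi[2] = -60 + 0 + 30 = -30 deg
  cos(-30 deg) = 0.8660, sin(-30 deg) = -0.5000
  joint[3] = (10.0500, -17.4071) + 6.1 * (0.8660, -0.5000) = (10.0500 + 5.2828, -17.4071 + -3.0500) = (15.3328, -20.4571)
link 3: phi[3] = -60 + 0 + 30 + 60 = 30 deg
  cos(30 deg) = 0.8660, sin(30 deg) = 0.5000
  joint[4] = (15.3328, -20.4571) + 5.2 * (0.8660, 0.5000) = (15.3328 + 4.5033, -20.4571 + 2.6000) = (19.8361, -17.8571)
End effector: (19.8361, -17.8571)

Answer: 19.8361 -17.8571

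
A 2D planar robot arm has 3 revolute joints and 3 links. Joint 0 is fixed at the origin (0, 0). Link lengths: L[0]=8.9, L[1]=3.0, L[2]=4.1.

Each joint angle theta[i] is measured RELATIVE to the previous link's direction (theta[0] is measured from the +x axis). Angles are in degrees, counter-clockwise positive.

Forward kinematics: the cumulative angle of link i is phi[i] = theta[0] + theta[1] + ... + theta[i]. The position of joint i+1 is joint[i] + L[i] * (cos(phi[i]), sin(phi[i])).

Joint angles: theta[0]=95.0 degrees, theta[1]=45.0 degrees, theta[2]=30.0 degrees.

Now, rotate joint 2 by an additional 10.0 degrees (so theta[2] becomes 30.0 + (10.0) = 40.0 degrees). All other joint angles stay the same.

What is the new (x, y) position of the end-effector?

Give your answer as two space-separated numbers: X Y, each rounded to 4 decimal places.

joint[0] = (0.0000, 0.0000)  (base)
link 0: phi[0] = 95 = 95 deg
  cos(95 deg) = -0.0872, sin(95 deg) = 0.9962
  joint[1] = (0.0000, 0.0000) + 8.9 * (-0.0872, 0.9962) = (0.0000 + -0.7757, 0.0000 + 8.8661) = (-0.7757, 8.8661)
link 1: phi[1] = 95 + 45 = 140 deg
  cos(140 deg) = -0.7660, sin(140 deg) = 0.6428
  joint[2] = (-0.7757, 8.8661) + 3 * (-0.7660, 0.6428) = (-0.7757 + -2.2981, 8.8661 + 1.9284) = (-3.0738, 10.7945)
link 2: phi[2] = 95 + 45 + 40 = 180 deg
  cos(180 deg) = -1.0000, sin(180 deg) = 0.0000
  joint[3] = (-3.0738, 10.7945) + 4.1 * (-1.0000, 0.0000) = (-3.0738 + -4.1000, 10.7945 + 0.0000) = (-7.1738, 10.7945)
End effector: (-7.1738, 10.7945)

Answer: -7.1738 10.7945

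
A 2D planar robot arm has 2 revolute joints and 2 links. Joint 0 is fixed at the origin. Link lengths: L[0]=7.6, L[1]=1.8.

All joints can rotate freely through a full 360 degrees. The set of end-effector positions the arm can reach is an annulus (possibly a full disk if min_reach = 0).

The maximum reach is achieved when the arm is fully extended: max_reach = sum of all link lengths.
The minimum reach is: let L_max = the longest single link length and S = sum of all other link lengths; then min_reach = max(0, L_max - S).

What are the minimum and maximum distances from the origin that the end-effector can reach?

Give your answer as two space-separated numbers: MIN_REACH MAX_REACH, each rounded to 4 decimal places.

Answer: 5.8000 9.4000

Derivation:
Link lengths: [7.6, 1.8]
max_reach = 7.6 + 1.8 = 9.4
L_max = max([7.6, 1.8]) = 7.6
S (sum of others) = 9.4 - 7.6 = 1.8
min_reach = max(0, 7.6 - 1.8) = max(0, 5.8) = 5.8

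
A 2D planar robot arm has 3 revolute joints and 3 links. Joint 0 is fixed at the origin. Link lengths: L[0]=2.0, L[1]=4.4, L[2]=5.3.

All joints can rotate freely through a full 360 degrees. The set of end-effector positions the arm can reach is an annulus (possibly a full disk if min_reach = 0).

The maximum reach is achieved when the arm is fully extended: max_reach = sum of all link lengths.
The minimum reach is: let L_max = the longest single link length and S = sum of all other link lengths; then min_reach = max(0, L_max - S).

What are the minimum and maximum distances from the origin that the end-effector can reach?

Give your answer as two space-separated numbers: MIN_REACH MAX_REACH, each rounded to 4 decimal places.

Link lengths: [2.0, 4.4, 5.3]
max_reach = 2 + 4.4 + 5.3 = 11.7
L_max = max([2.0, 4.4, 5.3]) = 5.3
S (sum of others) = 11.7 - 5.3 = 6.4
min_reach = max(0, 5.3 - 6.4) = max(0, -1.1) = 0

Answer: 0.0000 11.7000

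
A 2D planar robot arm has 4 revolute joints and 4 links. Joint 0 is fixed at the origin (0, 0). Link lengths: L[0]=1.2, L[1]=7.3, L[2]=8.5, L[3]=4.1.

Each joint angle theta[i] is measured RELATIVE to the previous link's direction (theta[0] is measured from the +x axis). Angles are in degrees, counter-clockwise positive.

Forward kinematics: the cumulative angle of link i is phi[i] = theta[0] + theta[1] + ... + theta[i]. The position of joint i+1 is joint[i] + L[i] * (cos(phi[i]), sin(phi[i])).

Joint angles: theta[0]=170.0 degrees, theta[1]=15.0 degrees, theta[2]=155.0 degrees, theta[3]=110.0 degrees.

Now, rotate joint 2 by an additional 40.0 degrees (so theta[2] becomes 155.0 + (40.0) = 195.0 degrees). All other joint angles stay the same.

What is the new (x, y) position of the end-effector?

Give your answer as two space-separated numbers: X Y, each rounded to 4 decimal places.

joint[0] = (0.0000, 0.0000)  (base)
link 0: phi[0] = 170 = 170 deg
  cos(170 deg) = -0.9848, sin(170 deg) = 0.1736
  joint[1] = (0.0000, 0.0000) + 1.2 * (-0.9848, 0.1736) = (0.0000 + -1.1818, 0.0000 + 0.2084) = (-1.1818, 0.2084)
link 1: phi[1] = 170 + 15 = 185 deg
  cos(185 deg) = -0.9962, sin(185 deg) = -0.0872
  joint[2] = (-1.1818, 0.2084) + 7.3 * (-0.9962, -0.0872) = (-1.1818 + -7.2722, 0.2084 + -0.6362) = (-8.4540, -0.4279)
link 2: phi[2] = 170 + 15 + 195 = 380 deg
  cos(380 deg) = 0.9397, sin(380 deg) = 0.3420
  joint[3] = (-8.4540, -0.4279) + 8.5 * (0.9397, 0.3420) = (-8.4540 + 7.9874, -0.4279 + 2.9072) = (-0.4666, 2.4793)
link 3: phi[3] = 170 + 15 + 195 + 110 = 490 deg
  cos(490 deg) = -0.6428, sin(490 deg) = 0.7660
  joint[4] = (-0.4666, 2.4793) + 4.1 * (-0.6428, 0.7660) = (-0.4666 + -2.6354, 2.4793 + 3.1408) = (-3.1020, 5.6201)
End effector: (-3.1020, 5.6201)

Answer: -3.1020 5.6201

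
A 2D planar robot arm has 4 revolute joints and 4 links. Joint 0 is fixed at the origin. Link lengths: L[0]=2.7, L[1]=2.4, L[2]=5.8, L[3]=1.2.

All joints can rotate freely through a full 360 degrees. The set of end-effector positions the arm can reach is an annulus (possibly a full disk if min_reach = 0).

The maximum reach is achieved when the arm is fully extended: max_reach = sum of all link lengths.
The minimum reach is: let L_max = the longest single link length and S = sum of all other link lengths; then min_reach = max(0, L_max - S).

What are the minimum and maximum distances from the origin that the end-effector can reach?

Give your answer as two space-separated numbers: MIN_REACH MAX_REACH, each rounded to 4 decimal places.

Answer: 0.0000 12.1000

Derivation:
Link lengths: [2.7, 2.4, 5.8, 1.2]
max_reach = 2.7 + 2.4 + 5.8 + 1.2 = 12.1
L_max = max([2.7, 2.4, 5.8, 1.2]) = 5.8
S (sum of others) = 12.1 - 5.8 = 6.3
min_reach = max(0, 5.8 - 6.3) = max(0, -0.5) = 0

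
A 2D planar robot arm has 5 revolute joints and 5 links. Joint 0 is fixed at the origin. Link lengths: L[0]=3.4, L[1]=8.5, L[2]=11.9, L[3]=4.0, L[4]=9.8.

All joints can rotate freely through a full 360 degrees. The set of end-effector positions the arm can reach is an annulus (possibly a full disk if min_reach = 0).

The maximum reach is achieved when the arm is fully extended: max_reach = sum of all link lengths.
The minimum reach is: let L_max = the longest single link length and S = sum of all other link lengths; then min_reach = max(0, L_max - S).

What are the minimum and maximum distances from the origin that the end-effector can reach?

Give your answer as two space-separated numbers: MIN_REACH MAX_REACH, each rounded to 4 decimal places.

Answer: 0.0000 37.6000

Derivation:
Link lengths: [3.4, 8.5, 11.9, 4.0, 9.8]
max_reach = 3.4 + 8.5 + 11.9 + 4 + 9.8 = 37.6
L_max = max([3.4, 8.5, 11.9, 4.0, 9.8]) = 11.9
S (sum of others) = 37.6 - 11.9 = 25.7
min_reach = max(0, 11.9 - 25.7) = max(0, -13.8) = 0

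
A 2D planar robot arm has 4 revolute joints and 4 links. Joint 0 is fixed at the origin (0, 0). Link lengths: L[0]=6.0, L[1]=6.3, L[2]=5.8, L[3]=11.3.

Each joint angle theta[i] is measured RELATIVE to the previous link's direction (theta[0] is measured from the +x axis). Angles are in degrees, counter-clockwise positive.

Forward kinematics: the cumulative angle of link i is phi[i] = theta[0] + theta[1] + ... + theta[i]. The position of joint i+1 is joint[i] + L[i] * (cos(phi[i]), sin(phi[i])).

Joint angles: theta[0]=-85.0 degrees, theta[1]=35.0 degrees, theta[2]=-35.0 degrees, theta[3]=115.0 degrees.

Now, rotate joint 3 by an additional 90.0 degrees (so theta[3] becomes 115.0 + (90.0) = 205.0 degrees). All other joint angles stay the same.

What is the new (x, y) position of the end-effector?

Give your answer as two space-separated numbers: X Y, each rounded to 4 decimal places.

Answer: -0.5720 -6.7951

Derivation:
joint[0] = (0.0000, 0.0000)  (base)
link 0: phi[0] = -85 = -85 deg
  cos(-85 deg) = 0.0872, sin(-85 deg) = -0.9962
  joint[1] = (0.0000, 0.0000) + 6 * (0.0872, -0.9962) = (0.0000 + 0.5229, 0.0000 + -5.9772) = (0.5229, -5.9772)
link 1: phi[1] = -85 + 35 = -50 deg
  cos(-50 deg) = 0.6428, sin(-50 deg) = -0.7660
  joint[2] = (0.5229, -5.9772) + 6.3 * (0.6428, -0.7660) = (0.5229 + 4.0496, -5.9772 + -4.8261) = (4.5725, -10.8032)
link 2: phi[2] = -85 + 35 + -35 = -85 deg
  cos(-85 deg) = 0.0872, sin(-85 deg) = -0.9962
  joint[3] = (4.5725, -10.8032) + 5.8 * (0.0872, -0.9962) = (4.5725 + 0.5055, -10.8032 + -5.7779) = (5.0780, -16.5812)
link 3: phi[3] = -85 + 35 + -35 + 205 = 120 deg
  cos(120 deg) = -0.5000, sin(120 deg) = 0.8660
  joint[4] = (5.0780, -16.5812) + 11.3 * (-0.5000, 0.8660) = (5.0780 + -5.6500, -16.5812 + 9.7861) = (-0.5720, -6.7951)
End effector: (-0.5720, -6.7951)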